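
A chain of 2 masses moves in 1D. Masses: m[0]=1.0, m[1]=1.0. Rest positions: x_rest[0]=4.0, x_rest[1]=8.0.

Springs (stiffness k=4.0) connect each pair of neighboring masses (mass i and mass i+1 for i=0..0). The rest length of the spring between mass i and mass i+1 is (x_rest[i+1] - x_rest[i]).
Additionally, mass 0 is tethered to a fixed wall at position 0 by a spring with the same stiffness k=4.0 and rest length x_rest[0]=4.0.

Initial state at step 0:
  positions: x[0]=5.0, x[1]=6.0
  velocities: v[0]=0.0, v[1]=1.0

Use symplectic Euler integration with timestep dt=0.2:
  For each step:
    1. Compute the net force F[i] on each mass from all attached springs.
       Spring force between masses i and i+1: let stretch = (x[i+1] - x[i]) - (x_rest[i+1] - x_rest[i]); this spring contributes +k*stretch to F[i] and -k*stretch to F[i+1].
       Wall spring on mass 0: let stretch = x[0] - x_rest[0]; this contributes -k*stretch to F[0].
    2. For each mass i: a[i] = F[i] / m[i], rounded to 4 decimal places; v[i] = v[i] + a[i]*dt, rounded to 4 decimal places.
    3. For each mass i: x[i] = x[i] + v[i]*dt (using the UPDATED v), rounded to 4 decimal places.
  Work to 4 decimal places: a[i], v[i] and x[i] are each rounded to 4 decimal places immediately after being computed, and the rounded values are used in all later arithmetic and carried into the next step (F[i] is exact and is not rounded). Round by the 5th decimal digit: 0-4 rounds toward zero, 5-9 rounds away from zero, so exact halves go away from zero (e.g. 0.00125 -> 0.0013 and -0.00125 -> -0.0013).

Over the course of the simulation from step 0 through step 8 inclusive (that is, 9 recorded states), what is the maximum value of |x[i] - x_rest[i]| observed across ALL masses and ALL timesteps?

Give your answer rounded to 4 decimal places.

Answer: 2.1044

Derivation:
Step 0: x=[5.0000 6.0000] v=[0.0000 1.0000]
Step 1: x=[4.3600 6.6800] v=[-3.2000 3.4000]
Step 2: x=[3.3936 7.6288] v=[-4.8320 4.7440]
Step 3: x=[2.5619 8.5400] v=[-4.1587 4.5558]
Step 4: x=[2.2768 9.1347] v=[-1.4257 2.9733]
Step 5: x=[2.7246 9.2721] v=[2.2392 0.6870]
Step 6: x=[3.7841 9.0019] v=[5.2975 -1.3510]
Step 7: x=[5.0730 8.5369] v=[6.4445 -2.3252]
Step 8: x=[6.1044 8.1576] v=[5.1572 -1.8963]
Max displacement = 2.1044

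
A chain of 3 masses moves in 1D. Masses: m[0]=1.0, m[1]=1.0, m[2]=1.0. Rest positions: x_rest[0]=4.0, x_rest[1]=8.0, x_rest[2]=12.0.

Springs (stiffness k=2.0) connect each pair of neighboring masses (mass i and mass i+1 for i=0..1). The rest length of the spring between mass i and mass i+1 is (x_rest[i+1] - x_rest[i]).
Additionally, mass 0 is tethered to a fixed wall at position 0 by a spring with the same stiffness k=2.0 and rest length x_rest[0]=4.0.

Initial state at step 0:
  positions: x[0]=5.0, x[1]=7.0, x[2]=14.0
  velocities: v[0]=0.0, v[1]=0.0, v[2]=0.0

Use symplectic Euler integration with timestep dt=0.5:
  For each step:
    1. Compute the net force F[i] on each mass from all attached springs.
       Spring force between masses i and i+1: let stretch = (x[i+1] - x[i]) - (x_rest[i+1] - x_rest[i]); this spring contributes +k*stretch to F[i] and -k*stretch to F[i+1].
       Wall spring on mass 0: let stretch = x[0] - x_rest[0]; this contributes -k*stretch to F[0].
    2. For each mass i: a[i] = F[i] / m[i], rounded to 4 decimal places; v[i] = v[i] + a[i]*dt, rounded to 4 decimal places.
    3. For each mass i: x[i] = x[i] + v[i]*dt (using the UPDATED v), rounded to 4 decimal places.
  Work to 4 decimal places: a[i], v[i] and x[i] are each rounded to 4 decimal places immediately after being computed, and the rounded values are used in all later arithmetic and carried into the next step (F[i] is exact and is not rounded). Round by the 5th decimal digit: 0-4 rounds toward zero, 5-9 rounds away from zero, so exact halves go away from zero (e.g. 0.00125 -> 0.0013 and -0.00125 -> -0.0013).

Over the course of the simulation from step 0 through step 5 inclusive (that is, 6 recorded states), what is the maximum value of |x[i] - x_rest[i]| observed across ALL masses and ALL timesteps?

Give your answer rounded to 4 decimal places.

Step 0: x=[5.0000 7.0000 14.0000] v=[0.0000 0.0000 0.0000]
Step 1: x=[3.5000 9.5000 12.5000] v=[-3.0000 5.0000 -3.0000]
Step 2: x=[3.2500 10.5000 11.5000] v=[-0.5000 2.0000 -2.0000]
Step 3: x=[5.0000 8.3750 12.0000] v=[3.5000 -4.2500 1.0000]
Step 4: x=[5.9375 6.3750 12.6875] v=[1.8750 -4.0000 1.3750]
Step 5: x=[4.1250 7.3125 12.2188] v=[-3.6250 1.8750 -0.9375]
Max displacement = 2.5000

Answer: 2.5000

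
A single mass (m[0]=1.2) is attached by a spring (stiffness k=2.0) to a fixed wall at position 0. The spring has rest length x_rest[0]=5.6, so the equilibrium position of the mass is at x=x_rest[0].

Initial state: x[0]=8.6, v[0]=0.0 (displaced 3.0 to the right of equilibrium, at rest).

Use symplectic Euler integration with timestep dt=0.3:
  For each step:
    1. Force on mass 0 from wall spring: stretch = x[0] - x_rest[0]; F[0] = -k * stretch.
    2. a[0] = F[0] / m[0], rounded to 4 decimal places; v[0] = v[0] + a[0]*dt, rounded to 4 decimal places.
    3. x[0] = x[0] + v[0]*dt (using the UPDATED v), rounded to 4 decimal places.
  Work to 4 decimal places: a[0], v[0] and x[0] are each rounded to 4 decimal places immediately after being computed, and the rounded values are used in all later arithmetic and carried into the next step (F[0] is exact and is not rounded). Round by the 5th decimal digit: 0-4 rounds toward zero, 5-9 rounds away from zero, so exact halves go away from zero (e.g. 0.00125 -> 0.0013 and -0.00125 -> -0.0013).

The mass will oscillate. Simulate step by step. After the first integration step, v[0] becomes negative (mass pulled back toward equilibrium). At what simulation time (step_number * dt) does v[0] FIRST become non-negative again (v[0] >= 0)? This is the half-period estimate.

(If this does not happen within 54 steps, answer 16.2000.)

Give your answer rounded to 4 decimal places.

Answer: 2.7000

Derivation:
Step 0: x=[8.6000] v=[0.0000]
Step 1: x=[8.1500] v=[-1.5000]
Step 2: x=[7.3175] v=[-2.7750]
Step 3: x=[6.2274] v=[-3.6338]
Step 4: x=[5.0432] v=[-3.9475]
Step 5: x=[3.9425] v=[-3.6691]
Step 6: x=[3.0904] v=[-2.8404]
Step 7: x=[2.6147] v=[-1.5856]
Step 8: x=[2.5868] v=[-0.0930]
Step 9: x=[3.0109] v=[1.4136]
First v>=0 after going negative at step 9, time=2.7000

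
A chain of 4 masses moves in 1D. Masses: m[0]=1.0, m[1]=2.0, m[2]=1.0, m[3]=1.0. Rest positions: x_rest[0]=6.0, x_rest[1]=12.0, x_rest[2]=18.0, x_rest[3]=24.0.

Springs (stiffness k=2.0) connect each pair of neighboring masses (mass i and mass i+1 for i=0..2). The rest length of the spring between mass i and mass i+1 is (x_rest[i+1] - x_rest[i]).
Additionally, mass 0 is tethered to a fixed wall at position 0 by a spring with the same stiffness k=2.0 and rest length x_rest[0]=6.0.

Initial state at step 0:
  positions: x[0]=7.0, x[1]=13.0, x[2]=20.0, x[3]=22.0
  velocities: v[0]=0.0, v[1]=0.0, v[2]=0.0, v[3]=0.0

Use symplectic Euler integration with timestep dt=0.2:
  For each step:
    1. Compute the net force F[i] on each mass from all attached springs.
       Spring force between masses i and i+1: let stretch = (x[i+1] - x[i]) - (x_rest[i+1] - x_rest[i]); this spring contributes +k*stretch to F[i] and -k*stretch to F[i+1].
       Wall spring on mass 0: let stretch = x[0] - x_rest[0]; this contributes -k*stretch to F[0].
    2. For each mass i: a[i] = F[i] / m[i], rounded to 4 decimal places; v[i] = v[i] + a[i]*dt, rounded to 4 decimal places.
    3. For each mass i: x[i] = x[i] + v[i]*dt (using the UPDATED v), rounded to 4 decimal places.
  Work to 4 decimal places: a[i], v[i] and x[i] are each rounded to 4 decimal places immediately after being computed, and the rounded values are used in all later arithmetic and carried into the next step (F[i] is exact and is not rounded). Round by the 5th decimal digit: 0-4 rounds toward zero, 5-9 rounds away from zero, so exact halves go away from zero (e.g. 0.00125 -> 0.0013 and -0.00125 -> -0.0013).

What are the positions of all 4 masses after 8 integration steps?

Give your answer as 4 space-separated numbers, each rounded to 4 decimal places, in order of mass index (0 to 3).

Step 0: x=[7.0000 13.0000 20.0000 22.0000] v=[0.0000 0.0000 0.0000 0.0000]
Step 1: x=[6.9200 13.0400 19.6000 22.3200] v=[-0.4000 0.2000 -2.0000 1.6000]
Step 2: x=[6.7760 13.0976 18.8928 22.9024] v=[-0.7200 0.2880 -3.5360 2.9120]
Step 3: x=[6.5956 13.1341 18.0428 23.6440] v=[-0.9018 0.1827 -4.2502 3.7082]
Step 4: x=[6.4107 13.1054 17.2482 24.4175] v=[-0.9246 -0.1433 -3.9732 3.8677]
Step 5: x=[6.2485 12.9747 16.6957 25.0975] v=[-0.8110 -0.6537 -2.7626 3.4000]
Step 6: x=[6.1245 12.7238 16.5176 25.5854] v=[-0.6199 -1.2547 -0.8903 2.4393]
Step 7: x=[6.0385 12.3606 16.7615 25.8278] v=[-0.4300 -1.8158 1.2193 1.2122]
Step 8: x=[5.9752 11.9206 17.3786 25.8249] v=[-0.3166 -2.2000 3.0855 -0.0143]

Answer: 5.9752 11.9206 17.3786 25.8249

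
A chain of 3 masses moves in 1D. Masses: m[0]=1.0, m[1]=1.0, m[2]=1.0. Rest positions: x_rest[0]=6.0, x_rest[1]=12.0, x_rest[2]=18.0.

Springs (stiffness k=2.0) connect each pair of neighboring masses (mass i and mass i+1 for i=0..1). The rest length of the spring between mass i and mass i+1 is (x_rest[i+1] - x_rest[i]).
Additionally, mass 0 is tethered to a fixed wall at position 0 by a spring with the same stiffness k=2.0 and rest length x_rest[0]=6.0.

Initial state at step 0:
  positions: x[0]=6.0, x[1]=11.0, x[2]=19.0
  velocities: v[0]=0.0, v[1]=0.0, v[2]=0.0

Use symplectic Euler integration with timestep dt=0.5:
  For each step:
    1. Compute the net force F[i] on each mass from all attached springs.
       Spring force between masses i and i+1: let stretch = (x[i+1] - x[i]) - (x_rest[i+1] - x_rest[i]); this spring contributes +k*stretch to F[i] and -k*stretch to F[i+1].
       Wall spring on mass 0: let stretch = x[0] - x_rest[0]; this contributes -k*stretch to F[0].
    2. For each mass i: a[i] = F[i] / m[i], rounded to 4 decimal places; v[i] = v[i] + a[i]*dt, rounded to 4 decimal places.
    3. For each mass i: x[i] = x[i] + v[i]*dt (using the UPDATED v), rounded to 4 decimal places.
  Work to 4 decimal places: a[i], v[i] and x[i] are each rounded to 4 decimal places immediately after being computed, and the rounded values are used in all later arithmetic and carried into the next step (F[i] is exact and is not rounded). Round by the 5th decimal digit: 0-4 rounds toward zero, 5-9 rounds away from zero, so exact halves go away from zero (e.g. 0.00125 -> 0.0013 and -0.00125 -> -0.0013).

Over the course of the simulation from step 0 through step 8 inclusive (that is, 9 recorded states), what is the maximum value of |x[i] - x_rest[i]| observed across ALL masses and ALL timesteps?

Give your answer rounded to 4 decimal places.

Step 0: x=[6.0000 11.0000 19.0000] v=[0.0000 0.0000 0.0000]
Step 1: x=[5.5000 12.5000 18.0000] v=[-1.0000 3.0000 -2.0000]
Step 2: x=[5.7500 13.2500 17.2500] v=[0.5000 1.5000 -1.5000]
Step 3: x=[6.8750 12.2500 17.5000] v=[2.2500 -2.0000 0.5000]
Step 4: x=[7.2500 11.1875 18.1250] v=[0.7500 -2.1250 1.2500]
Step 5: x=[5.9688 11.6250 18.2813] v=[-2.5625 0.8750 0.3125]
Step 6: x=[4.5313 12.5626 18.1094] v=[-2.8751 1.8751 -0.3438]
Step 7: x=[4.8438 12.2579 18.1641] v=[0.6249 -0.6094 0.1094]
Step 8: x=[6.4414 11.1993 18.2657] v=[3.1952 -2.1173 0.2032]
Max displacement = 1.4687

Answer: 1.4687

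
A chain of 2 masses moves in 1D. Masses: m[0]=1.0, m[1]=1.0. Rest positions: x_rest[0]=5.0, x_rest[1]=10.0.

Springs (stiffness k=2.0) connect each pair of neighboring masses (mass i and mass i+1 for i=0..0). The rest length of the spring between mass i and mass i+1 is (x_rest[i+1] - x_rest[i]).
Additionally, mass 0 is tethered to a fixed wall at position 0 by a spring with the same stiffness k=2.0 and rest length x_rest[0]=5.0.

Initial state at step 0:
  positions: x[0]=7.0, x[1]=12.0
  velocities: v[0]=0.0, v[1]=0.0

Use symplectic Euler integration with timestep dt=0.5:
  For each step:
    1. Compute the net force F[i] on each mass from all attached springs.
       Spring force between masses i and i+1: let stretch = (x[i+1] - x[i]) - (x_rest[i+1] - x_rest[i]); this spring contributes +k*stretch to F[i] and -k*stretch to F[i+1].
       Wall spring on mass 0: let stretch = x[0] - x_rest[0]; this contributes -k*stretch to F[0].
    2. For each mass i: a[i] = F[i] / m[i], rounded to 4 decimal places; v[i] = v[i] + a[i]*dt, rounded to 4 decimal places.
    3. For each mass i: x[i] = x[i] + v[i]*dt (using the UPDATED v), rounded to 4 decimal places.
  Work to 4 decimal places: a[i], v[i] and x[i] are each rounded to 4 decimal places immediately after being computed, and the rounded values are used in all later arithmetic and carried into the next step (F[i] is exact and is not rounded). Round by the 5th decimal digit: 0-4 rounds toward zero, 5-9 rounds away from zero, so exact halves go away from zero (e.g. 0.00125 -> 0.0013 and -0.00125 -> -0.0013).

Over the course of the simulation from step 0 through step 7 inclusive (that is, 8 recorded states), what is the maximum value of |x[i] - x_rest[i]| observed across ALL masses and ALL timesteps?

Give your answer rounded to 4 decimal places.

Answer: 2.2812

Derivation:
Step 0: x=[7.0000 12.0000] v=[0.0000 0.0000]
Step 1: x=[6.0000 12.0000] v=[-2.0000 0.0000]
Step 2: x=[5.0000 11.5000] v=[-2.0000 -1.0000]
Step 3: x=[4.7500 10.2500] v=[-0.5000 -2.5000]
Step 4: x=[4.8750 8.7500] v=[0.2500 -3.0000]
Step 5: x=[4.5000 7.8125] v=[-0.7500 -1.8750]
Step 6: x=[3.5313 7.7188] v=[-1.9375 -0.1875]
Step 7: x=[2.8907 8.0313] v=[-1.2813 0.6250]
Max displacement = 2.2812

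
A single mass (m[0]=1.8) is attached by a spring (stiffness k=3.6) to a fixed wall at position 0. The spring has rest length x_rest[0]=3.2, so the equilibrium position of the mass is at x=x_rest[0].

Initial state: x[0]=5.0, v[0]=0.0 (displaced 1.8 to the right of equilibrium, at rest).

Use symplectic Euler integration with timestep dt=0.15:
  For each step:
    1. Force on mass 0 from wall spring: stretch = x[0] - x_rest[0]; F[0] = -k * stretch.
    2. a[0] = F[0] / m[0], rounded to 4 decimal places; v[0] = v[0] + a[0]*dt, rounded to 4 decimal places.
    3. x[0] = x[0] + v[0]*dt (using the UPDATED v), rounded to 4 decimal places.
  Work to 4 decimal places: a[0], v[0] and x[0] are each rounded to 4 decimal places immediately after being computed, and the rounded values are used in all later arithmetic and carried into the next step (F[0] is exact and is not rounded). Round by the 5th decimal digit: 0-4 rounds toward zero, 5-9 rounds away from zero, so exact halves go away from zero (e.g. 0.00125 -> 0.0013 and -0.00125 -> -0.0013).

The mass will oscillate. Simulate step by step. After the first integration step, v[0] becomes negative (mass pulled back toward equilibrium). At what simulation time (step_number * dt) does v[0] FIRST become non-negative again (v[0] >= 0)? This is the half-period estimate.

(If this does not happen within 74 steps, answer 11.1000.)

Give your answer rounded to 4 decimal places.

Step 0: x=[5.0000] v=[0.0000]
Step 1: x=[4.9190] v=[-0.5400]
Step 2: x=[4.7606] v=[-1.0557]
Step 3: x=[4.5320] v=[-1.5239]
Step 4: x=[4.2435] v=[-1.9235]
Step 5: x=[3.9080] v=[-2.2366]
Step 6: x=[3.5407] v=[-2.4490]
Step 7: x=[3.1580] v=[-2.5512]
Step 8: x=[2.7772] v=[-2.5386]
Step 9: x=[2.4154] v=[-2.4118]
Step 10: x=[2.0889] v=[-2.1764]
Step 11: x=[1.8124] v=[-1.8431]
Step 12: x=[1.5984] v=[-1.4268]
Step 13: x=[1.4565] v=[-0.9463]
Step 14: x=[1.3930] v=[-0.4233]
Step 15: x=[1.4108] v=[0.1188]
First v>=0 after going negative at step 15, time=2.2500

Answer: 2.2500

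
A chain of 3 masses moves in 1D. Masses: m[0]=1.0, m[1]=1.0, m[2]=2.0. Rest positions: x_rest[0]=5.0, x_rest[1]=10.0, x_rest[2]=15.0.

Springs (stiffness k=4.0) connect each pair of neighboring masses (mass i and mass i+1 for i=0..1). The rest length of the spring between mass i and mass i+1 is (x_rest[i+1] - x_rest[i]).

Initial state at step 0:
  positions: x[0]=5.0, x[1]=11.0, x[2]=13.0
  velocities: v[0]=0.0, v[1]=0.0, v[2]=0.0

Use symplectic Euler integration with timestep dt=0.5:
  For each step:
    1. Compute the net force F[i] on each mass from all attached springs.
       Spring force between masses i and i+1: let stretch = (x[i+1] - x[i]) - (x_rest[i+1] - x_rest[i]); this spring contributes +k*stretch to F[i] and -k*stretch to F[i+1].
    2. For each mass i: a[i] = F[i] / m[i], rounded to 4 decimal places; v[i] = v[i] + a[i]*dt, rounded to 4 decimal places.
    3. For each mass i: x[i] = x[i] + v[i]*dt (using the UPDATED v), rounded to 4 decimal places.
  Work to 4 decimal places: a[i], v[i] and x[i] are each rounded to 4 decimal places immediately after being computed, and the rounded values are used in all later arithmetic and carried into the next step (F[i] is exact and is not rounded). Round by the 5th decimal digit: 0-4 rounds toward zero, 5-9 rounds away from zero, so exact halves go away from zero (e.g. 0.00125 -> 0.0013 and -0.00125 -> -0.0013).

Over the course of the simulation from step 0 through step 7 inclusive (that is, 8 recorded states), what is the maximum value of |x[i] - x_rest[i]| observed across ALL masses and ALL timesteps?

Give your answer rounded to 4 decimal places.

Step 0: x=[5.0000 11.0000 13.0000] v=[0.0000 0.0000 0.0000]
Step 1: x=[6.0000 7.0000 14.5000] v=[2.0000 -8.0000 3.0000]
Step 2: x=[3.0000 9.5000 14.7500] v=[-6.0000 5.0000 0.5000]
Step 3: x=[1.5000 10.7500 14.8750] v=[-3.0000 2.5000 0.2500]
Step 4: x=[4.2500 6.8750 15.4375] v=[5.5000 -7.7500 1.1250]
Step 5: x=[4.6250 8.9375 14.2188] v=[0.7500 4.1250 -2.4375]
Step 6: x=[4.3125 11.9688 12.8594] v=[-0.6250 6.0626 -2.7188]
Step 7: x=[6.6563 8.2344 13.5547] v=[4.6876 -7.4688 1.3906]
Max displacement = 3.5000

Answer: 3.5000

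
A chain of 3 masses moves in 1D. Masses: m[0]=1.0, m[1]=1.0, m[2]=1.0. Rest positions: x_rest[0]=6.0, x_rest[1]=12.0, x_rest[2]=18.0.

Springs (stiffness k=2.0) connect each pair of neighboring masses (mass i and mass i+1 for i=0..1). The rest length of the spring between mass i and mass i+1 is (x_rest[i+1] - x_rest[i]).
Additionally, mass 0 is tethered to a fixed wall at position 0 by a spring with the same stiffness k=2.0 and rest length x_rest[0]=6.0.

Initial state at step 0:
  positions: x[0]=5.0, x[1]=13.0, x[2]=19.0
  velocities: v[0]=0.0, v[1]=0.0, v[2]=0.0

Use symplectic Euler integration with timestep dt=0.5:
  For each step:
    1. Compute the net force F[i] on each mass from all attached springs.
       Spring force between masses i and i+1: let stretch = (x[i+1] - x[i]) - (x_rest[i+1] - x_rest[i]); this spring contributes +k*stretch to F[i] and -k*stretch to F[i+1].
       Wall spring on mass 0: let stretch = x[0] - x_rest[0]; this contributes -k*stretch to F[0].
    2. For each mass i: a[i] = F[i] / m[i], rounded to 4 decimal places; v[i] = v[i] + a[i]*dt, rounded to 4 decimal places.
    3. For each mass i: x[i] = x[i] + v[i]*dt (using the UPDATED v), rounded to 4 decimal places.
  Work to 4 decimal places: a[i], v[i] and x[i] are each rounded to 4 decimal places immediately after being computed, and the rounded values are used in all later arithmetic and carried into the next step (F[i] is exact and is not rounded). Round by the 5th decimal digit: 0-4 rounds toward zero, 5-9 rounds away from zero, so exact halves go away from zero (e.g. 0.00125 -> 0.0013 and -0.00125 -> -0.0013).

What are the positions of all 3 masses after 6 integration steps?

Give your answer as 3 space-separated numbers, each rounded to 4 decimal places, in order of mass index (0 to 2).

Answer: 5.7657 10.5157 18.6563

Derivation:
Step 0: x=[5.0000 13.0000 19.0000] v=[0.0000 0.0000 0.0000]
Step 1: x=[6.5000 12.0000 19.0000] v=[3.0000 -2.0000 0.0000]
Step 2: x=[7.5000 11.7500 18.5000] v=[2.0000 -0.5000 -1.0000]
Step 3: x=[6.8750 12.7500 17.6250] v=[-1.2500 2.0000 -1.7500]
Step 4: x=[5.7500 13.2500 17.3125] v=[-2.2500 1.0000 -0.6250]
Step 5: x=[5.5000 12.0313 17.9688] v=[-0.5000 -2.4375 1.3125]
Step 6: x=[5.7657 10.5157 18.6563] v=[0.5313 -3.0313 1.3750]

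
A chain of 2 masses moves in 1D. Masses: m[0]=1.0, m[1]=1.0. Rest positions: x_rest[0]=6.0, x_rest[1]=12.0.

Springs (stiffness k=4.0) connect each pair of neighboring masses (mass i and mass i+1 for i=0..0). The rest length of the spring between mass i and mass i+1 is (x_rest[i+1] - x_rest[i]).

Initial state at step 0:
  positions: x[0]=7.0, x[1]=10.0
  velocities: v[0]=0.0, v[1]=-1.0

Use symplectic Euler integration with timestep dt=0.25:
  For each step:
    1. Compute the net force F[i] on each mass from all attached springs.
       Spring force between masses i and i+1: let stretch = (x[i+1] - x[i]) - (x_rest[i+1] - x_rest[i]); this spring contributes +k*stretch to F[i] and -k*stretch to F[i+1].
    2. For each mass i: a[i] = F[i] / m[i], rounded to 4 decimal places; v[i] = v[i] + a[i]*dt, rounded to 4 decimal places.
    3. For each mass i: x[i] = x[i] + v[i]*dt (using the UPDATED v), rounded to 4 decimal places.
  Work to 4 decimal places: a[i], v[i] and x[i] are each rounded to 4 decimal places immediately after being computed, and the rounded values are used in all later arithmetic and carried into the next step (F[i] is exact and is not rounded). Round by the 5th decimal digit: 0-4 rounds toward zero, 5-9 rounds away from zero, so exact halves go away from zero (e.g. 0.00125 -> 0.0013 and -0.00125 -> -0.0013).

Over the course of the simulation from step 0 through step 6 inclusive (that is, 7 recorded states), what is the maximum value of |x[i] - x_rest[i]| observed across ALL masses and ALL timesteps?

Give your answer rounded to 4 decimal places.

Step 0: x=[7.0000 10.0000] v=[0.0000 -1.0000]
Step 1: x=[6.2500 10.5000] v=[-3.0000 2.0000]
Step 2: x=[5.0625 11.4375] v=[-4.7500 3.7500]
Step 3: x=[3.9688 12.2813] v=[-4.3750 3.3750]
Step 4: x=[3.4532 12.5469] v=[-2.0625 1.0625]
Step 5: x=[3.7110 12.0391] v=[1.0312 -2.0312]
Step 6: x=[4.5508 10.9493] v=[3.3593 -4.3593]
Max displacement = 2.5468

Answer: 2.5468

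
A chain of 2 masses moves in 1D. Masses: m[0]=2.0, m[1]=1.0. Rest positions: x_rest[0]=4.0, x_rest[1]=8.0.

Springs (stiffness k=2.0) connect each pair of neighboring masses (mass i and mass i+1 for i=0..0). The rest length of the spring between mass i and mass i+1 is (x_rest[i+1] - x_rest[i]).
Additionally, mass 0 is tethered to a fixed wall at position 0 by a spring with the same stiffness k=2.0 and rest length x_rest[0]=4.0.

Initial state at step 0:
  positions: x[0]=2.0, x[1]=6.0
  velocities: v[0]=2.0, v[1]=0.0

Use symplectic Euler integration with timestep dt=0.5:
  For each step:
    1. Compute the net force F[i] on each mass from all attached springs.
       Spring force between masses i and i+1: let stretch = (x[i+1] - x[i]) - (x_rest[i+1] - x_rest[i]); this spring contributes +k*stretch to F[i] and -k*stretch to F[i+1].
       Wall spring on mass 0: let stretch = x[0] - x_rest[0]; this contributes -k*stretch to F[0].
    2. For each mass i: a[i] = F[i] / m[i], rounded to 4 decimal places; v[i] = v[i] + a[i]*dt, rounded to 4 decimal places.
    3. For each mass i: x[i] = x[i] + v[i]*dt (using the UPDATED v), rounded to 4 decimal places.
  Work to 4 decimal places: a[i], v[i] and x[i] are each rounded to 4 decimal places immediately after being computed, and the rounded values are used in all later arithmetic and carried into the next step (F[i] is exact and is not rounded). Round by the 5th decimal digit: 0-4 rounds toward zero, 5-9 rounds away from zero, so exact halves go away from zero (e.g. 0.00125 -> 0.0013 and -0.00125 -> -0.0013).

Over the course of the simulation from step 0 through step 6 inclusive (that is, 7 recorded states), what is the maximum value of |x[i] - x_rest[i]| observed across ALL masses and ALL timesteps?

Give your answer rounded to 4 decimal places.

Step 0: x=[2.0000 6.0000] v=[2.0000 0.0000]
Step 1: x=[3.5000 6.0000] v=[3.0000 0.0000]
Step 2: x=[4.7500 6.7500] v=[2.5000 1.5000]
Step 3: x=[5.3125 8.5000] v=[1.1250 3.5000]
Step 4: x=[5.3438 10.6563] v=[0.0625 4.3125]
Step 5: x=[5.3673 12.1563] v=[0.0469 3.0000]
Step 6: x=[5.7462 12.2618] v=[0.7578 0.2110]
Max displacement = 4.2618

Answer: 4.2618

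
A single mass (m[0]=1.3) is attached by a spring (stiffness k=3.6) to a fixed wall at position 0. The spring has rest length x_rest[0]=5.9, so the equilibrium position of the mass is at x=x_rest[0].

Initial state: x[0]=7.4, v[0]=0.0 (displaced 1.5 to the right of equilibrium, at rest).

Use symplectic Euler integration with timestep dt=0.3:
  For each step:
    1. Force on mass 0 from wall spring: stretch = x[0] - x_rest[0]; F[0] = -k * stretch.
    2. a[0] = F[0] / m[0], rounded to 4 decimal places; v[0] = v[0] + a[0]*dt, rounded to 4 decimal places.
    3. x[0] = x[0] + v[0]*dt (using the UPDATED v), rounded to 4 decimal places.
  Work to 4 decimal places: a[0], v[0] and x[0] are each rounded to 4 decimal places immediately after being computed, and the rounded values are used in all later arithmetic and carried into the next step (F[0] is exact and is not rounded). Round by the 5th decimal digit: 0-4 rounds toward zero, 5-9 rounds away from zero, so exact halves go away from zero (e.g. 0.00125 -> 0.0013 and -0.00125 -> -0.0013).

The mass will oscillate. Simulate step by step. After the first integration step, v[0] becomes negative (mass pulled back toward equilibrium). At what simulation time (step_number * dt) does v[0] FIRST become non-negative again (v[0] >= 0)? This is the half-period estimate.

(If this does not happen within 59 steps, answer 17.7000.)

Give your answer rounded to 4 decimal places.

Step 0: x=[7.4000] v=[0.0000]
Step 1: x=[7.0262] v=[-1.2461]
Step 2: x=[6.3717] v=[-2.1817]
Step 3: x=[5.5996] v=[-2.5736]
Step 4: x=[4.9024] v=[-2.3240]
Step 5: x=[4.4538] v=[-1.4952]
Step 6: x=[4.3657] v=[-0.2937]
Step 7: x=[4.6600] v=[0.9809]
First v>=0 after going negative at step 7, time=2.1000

Answer: 2.1000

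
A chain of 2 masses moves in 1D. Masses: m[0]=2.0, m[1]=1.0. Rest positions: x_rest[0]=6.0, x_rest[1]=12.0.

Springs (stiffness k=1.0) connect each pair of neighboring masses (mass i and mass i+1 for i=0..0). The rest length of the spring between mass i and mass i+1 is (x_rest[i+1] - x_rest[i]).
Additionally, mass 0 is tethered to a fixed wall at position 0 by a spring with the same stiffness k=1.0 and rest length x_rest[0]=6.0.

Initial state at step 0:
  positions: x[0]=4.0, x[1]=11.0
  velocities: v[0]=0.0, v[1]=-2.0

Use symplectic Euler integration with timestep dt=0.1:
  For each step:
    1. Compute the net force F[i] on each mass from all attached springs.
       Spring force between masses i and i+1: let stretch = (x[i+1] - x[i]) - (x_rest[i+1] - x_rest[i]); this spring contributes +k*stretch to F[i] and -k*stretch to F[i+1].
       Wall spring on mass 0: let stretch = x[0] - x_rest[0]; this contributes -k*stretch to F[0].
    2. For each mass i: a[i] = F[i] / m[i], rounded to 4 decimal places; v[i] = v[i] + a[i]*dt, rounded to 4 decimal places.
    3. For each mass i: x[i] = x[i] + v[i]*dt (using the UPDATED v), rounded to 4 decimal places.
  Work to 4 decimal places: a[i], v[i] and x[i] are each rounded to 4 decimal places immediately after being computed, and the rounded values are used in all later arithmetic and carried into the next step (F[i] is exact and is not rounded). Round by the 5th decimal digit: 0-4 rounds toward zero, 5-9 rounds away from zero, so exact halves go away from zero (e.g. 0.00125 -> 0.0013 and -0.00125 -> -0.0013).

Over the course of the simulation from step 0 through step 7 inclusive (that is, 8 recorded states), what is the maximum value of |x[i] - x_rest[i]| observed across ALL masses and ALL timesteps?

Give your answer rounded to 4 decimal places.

Answer: 2.5410

Derivation:
Step 0: x=[4.0000 11.0000] v=[0.0000 -2.0000]
Step 1: x=[4.0150 10.7900] v=[0.1500 -2.1000]
Step 2: x=[4.0438 10.5723] v=[0.2880 -2.1775]
Step 3: x=[4.0850 10.3493] v=[0.4122 -2.2304]
Step 4: x=[4.1371 10.1236] v=[0.5212 -2.2568]
Step 5: x=[4.1985 9.8981] v=[0.6137 -2.2555]
Step 6: x=[4.2674 9.6756] v=[0.6888 -2.2255]
Step 7: x=[4.3420 9.4590] v=[0.7458 -2.1663]
Max displacement = 2.5410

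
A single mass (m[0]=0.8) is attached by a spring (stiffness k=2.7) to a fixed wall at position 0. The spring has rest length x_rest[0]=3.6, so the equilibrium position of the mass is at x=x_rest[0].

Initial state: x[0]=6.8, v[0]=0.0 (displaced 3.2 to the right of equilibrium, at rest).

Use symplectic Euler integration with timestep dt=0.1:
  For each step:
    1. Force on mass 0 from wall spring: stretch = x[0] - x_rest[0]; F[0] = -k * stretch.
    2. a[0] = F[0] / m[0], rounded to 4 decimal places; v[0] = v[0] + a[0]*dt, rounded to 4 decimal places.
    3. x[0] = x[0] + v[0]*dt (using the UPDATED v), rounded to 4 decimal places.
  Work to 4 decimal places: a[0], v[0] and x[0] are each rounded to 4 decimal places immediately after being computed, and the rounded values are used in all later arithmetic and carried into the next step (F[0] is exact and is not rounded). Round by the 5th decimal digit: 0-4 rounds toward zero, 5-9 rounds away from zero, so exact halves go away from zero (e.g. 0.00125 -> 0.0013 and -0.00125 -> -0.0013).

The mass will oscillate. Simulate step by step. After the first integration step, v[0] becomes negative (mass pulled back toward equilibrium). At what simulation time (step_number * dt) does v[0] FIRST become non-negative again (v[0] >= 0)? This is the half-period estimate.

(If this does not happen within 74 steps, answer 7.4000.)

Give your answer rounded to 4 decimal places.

Answer: 1.8000

Derivation:
Step 0: x=[6.8000] v=[0.0000]
Step 1: x=[6.6920] v=[-1.0800]
Step 2: x=[6.4796] v=[-2.1236]
Step 3: x=[6.1701] v=[-3.0955]
Step 4: x=[5.7738] v=[-3.9629]
Step 5: x=[5.3041] v=[-4.6966]
Step 6: x=[4.7769] v=[-5.2717]
Step 7: x=[4.2100] v=[-5.6689]
Step 8: x=[3.6225] v=[-5.8748]
Step 9: x=[3.0343] v=[-5.8824]
Step 10: x=[2.4652] v=[-5.6915]
Step 11: x=[1.9344] v=[-5.3085]
Step 12: x=[1.4598] v=[-4.7464]
Step 13: x=[1.0574] v=[-4.0241]
Step 14: x=[0.7408] v=[-3.1660]
Step 15: x=[0.5207] v=[-2.2010]
Step 16: x=[0.4045] v=[-1.1617]
Step 17: x=[0.3962] v=[-0.0832]
Step 18: x=[0.4960] v=[0.9981]
First v>=0 after going negative at step 18, time=1.8000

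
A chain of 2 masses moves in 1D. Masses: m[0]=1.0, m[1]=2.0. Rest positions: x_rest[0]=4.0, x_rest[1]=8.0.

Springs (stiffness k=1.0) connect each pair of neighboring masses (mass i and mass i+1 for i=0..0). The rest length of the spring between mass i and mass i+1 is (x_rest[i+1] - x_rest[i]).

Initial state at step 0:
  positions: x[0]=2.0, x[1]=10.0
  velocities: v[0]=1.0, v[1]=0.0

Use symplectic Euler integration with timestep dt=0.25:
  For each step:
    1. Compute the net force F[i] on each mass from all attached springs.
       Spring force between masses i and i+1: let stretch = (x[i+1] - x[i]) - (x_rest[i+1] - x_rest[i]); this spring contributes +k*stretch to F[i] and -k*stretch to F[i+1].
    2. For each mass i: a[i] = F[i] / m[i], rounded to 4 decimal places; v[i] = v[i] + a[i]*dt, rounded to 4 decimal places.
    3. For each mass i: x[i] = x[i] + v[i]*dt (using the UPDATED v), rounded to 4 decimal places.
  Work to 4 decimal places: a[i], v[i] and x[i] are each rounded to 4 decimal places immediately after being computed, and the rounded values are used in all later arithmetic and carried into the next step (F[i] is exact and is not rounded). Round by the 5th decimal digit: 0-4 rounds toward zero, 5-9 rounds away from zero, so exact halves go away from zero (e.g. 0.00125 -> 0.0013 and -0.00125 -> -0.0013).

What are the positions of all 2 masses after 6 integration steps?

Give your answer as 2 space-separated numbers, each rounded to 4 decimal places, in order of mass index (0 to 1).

Answer: 6.8155 8.3424

Derivation:
Step 0: x=[2.0000 10.0000] v=[1.0000 0.0000]
Step 1: x=[2.5000 9.8750] v=[2.0000 -0.5000]
Step 2: x=[3.2110 9.6445] v=[2.8438 -0.9219]
Step 3: x=[4.0741 9.3380] v=[3.4522 -1.2261]
Step 4: x=[5.0162 8.9920] v=[3.7682 -1.3841]
Step 5: x=[5.9568 8.6467] v=[3.7622 -1.3811]
Step 6: x=[6.8155 8.3424] v=[3.4347 -1.2173]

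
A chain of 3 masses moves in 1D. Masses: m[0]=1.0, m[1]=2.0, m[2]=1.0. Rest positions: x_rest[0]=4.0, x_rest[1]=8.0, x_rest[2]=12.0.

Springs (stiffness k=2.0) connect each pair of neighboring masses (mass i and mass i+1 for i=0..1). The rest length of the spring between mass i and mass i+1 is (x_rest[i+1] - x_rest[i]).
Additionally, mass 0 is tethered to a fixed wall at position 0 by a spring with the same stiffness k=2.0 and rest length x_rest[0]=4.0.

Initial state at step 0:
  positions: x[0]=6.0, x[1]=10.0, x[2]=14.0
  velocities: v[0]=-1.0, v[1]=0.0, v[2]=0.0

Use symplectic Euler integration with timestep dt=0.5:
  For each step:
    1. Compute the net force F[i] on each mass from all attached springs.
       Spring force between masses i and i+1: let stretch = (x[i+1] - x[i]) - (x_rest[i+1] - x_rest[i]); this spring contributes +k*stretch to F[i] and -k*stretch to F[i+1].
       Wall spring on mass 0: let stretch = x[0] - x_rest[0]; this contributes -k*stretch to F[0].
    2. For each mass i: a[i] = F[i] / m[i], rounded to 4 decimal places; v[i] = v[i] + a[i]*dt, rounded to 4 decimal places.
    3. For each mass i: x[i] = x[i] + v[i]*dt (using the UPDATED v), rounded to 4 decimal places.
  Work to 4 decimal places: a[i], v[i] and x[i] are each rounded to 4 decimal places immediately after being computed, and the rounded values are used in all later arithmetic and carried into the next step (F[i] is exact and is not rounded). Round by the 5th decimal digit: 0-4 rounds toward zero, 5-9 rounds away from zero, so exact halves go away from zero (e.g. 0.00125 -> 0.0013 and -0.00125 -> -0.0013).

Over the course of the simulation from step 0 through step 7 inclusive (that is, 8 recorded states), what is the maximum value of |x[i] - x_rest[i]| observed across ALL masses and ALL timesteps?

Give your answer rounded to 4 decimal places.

Answer: 2.2733

Derivation:
Step 0: x=[6.0000 10.0000 14.0000] v=[-1.0000 0.0000 0.0000]
Step 1: x=[4.5000 10.0000 14.0000] v=[-3.0000 0.0000 0.0000]
Step 2: x=[3.5000 9.6250 14.0000] v=[-2.0000 -0.7500 0.0000]
Step 3: x=[3.8125 8.8125 13.8125] v=[0.6250 -1.6250 -0.3750]
Step 4: x=[4.7188 8.0000 13.1250] v=[1.8125 -1.6250 -1.3750]
Step 5: x=[4.9063 7.6485 11.8750] v=[0.3749 -0.7031 -2.5000]
Step 6: x=[4.0117 7.6681 10.5118] v=[-1.7892 0.0391 -2.7265]
Step 7: x=[2.9395 7.4845 9.7267] v=[-2.1445 -0.3673 -1.5702]
Max displacement = 2.2733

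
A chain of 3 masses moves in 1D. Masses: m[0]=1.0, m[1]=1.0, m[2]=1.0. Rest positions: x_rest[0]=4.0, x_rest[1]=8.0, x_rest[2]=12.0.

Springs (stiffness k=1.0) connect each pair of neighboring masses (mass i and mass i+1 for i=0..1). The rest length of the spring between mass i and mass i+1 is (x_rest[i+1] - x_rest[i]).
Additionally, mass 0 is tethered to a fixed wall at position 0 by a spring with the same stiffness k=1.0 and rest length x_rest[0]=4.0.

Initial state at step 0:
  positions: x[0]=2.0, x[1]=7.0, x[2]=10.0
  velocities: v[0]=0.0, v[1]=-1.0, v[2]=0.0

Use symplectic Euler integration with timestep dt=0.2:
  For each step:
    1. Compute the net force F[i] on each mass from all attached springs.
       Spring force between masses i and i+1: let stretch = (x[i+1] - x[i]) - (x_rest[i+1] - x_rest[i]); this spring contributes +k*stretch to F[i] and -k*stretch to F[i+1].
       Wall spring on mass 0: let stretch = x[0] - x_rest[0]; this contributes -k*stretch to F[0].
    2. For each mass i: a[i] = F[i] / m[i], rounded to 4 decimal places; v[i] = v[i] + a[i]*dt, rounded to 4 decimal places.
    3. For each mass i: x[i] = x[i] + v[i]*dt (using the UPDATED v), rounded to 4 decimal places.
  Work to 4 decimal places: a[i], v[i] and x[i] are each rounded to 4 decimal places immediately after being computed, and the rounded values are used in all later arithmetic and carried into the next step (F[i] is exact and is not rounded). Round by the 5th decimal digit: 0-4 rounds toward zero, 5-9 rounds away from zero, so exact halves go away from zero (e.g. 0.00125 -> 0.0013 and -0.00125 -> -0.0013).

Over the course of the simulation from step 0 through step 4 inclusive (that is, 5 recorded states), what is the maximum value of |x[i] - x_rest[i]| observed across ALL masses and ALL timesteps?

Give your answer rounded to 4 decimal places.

Step 0: x=[2.0000 7.0000 10.0000] v=[0.0000 -1.0000 0.0000]
Step 1: x=[2.1200 6.7200 10.0400] v=[0.6000 -1.4000 0.2000]
Step 2: x=[2.3392 6.3888 10.1072] v=[1.0960 -1.6560 0.3360]
Step 3: x=[2.6268 6.0444 10.1857] v=[1.4381 -1.7222 0.3923]
Step 4: x=[2.9461 5.7289 10.2585] v=[1.5963 -1.5775 0.3640]
Max displacement = 2.2711

Answer: 2.2711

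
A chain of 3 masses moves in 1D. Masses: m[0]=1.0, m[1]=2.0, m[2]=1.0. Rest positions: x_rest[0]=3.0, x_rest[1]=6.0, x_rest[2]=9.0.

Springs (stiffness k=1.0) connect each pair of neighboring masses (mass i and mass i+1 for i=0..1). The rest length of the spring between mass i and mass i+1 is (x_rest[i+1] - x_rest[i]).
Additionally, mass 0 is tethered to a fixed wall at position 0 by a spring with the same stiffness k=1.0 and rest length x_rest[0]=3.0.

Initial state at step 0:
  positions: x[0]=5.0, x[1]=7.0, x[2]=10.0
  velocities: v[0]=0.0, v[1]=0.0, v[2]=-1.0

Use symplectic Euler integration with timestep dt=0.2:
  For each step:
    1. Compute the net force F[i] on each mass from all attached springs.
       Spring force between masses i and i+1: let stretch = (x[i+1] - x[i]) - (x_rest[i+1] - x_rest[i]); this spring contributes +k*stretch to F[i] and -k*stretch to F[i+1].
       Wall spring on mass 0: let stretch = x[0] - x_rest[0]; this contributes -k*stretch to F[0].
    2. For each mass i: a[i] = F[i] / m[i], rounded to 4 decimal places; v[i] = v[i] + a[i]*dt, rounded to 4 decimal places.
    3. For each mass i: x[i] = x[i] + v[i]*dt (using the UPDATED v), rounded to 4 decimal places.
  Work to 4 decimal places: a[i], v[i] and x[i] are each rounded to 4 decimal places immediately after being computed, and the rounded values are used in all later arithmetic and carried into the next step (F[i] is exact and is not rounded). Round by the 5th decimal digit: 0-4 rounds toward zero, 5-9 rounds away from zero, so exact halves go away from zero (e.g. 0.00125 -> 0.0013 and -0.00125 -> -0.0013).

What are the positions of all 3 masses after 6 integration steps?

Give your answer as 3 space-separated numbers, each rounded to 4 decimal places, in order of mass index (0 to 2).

Answer: 3.1233 7.1010 9.0977

Derivation:
Step 0: x=[5.0000 7.0000 10.0000] v=[0.0000 0.0000 -1.0000]
Step 1: x=[4.8800 7.0200 9.8000] v=[-0.6000 0.1000 -1.0000]
Step 2: x=[4.6504 7.0528 9.6088] v=[-1.1480 0.1640 -0.9560]
Step 3: x=[4.3309 7.0887 9.4354] v=[-1.5976 0.1794 -0.8672]
Step 4: x=[3.9485 7.1164 9.2881] v=[-1.9122 0.1383 -0.7365]
Step 5: x=[3.5348 7.1241 9.1739] v=[-2.0683 0.0387 -0.5708]
Step 6: x=[3.1233 7.1010 9.0977] v=[-2.0574 -0.1153 -0.3808]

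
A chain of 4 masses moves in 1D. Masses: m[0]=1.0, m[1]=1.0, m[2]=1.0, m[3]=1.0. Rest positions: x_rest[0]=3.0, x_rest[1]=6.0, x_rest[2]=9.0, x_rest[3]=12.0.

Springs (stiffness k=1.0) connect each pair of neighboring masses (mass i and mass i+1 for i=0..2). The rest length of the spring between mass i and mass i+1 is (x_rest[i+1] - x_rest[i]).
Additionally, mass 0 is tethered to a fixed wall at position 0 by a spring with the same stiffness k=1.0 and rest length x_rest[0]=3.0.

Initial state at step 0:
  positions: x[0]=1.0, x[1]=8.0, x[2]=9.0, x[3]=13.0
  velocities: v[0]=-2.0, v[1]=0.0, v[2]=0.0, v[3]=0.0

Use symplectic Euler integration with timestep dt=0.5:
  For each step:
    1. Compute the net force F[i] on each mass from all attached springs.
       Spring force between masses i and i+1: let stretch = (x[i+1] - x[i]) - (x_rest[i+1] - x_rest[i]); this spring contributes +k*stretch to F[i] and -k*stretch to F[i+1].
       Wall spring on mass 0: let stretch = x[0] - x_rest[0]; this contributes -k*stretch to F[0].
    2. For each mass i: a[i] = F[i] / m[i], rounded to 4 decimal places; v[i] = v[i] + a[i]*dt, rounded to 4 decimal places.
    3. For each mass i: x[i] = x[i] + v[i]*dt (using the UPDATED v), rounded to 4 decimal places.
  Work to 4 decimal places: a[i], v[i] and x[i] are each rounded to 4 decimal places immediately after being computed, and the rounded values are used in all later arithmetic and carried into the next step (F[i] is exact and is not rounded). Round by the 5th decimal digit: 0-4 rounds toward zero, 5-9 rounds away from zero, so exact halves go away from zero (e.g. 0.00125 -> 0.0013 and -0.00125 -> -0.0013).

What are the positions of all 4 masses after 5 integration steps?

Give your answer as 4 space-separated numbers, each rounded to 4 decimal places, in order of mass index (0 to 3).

Step 0: x=[1.0000 8.0000 9.0000 13.0000] v=[-2.0000 0.0000 0.0000 0.0000]
Step 1: x=[1.5000 6.5000 9.7500 12.7500] v=[1.0000 -3.0000 1.5000 -0.5000]
Step 2: x=[2.8750 4.5625 10.4375 12.5000] v=[2.7500 -3.8750 1.3750 -0.5000]
Step 3: x=[3.9532 3.6719 10.1719 12.4844] v=[2.1563 -1.7813 -0.5313 -0.0313]
Step 4: x=[3.9728 4.4766 8.8594 12.6407] v=[0.0391 1.6094 -2.6251 0.3125]
Step 5: x=[3.1251 6.2511 7.3965 12.6016] v=[-1.6954 3.5489 -2.9259 -0.0782]

Answer: 3.1251 6.2511 7.3965 12.6016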